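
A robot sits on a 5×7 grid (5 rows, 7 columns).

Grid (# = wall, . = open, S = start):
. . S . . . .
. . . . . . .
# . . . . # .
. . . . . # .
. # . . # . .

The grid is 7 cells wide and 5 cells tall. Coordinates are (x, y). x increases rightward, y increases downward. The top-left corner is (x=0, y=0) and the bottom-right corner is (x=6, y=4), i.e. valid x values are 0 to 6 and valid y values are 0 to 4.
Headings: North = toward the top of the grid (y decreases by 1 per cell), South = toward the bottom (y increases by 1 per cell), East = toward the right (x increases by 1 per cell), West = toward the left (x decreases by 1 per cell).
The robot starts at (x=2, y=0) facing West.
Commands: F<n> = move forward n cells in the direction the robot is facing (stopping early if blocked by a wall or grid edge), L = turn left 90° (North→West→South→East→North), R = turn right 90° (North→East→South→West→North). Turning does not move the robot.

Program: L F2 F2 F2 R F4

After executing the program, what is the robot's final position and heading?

Start: (x=2, y=0), facing West
  L: turn left, now facing South
  F2: move forward 2, now at (x=2, y=2)
  F2: move forward 2, now at (x=2, y=4)
  F2: move forward 0/2 (blocked), now at (x=2, y=4)
  R: turn right, now facing West
  F4: move forward 0/4 (blocked), now at (x=2, y=4)
Final: (x=2, y=4), facing West

Answer: Final position: (x=2, y=4), facing West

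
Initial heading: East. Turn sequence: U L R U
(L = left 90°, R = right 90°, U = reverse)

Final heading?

Answer: Final heading: East

Derivation:
Start: East
  U (U-turn (180°)) -> West
  L (left (90° counter-clockwise)) -> South
  R (right (90° clockwise)) -> West
  U (U-turn (180°)) -> East
Final: East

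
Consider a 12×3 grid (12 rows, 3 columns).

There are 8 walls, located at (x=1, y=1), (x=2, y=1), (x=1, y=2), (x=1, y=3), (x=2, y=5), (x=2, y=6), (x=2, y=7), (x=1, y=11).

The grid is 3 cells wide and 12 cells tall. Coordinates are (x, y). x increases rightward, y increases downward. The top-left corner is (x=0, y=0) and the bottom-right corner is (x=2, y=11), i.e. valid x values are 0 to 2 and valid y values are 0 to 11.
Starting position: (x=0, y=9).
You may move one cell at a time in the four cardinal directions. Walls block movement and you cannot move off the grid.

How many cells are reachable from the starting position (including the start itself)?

Answer: Reachable cells: 28

Derivation:
BFS flood-fill from (x=0, y=9):
  Distance 0: (x=0, y=9)
  Distance 1: (x=0, y=8), (x=1, y=9), (x=0, y=10)
  Distance 2: (x=0, y=7), (x=1, y=8), (x=2, y=9), (x=1, y=10), (x=0, y=11)
  Distance 3: (x=0, y=6), (x=1, y=7), (x=2, y=8), (x=2, y=10)
  Distance 4: (x=0, y=5), (x=1, y=6), (x=2, y=11)
  Distance 5: (x=0, y=4), (x=1, y=5)
  Distance 6: (x=0, y=3), (x=1, y=4)
  Distance 7: (x=0, y=2), (x=2, y=4)
  Distance 8: (x=0, y=1), (x=2, y=3)
  Distance 9: (x=0, y=0), (x=2, y=2)
  Distance 10: (x=1, y=0)
  Distance 11: (x=2, y=0)
Total reachable: 28 (grid has 28 open cells total)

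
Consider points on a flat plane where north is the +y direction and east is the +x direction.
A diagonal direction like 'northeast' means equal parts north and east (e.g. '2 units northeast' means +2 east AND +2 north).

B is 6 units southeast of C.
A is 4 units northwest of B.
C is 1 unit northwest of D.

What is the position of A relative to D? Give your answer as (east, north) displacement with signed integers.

Answer: A is at (east=1, north=-1) relative to D.

Derivation:
Place D at the origin (east=0, north=0).
  C is 1 unit northwest of D: delta (east=-1, north=+1); C at (east=-1, north=1).
  B is 6 units southeast of C: delta (east=+6, north=-6); B at (east=5, north=-5).
  A is 4 units northwest of B: delta (east=-4, north=+4); A at (east=1, north=-1).
Therefore A relative to D: (east=1, north=-1).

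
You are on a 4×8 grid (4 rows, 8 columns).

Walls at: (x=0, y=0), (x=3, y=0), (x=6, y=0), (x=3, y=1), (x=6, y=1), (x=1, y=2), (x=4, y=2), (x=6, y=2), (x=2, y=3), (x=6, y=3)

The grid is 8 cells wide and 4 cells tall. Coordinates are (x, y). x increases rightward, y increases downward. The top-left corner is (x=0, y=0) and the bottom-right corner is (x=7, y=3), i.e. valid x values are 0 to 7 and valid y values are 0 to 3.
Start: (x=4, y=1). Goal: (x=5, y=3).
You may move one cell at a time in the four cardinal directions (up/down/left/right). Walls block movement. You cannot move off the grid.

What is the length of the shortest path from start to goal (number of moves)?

BFS from (x=4, y=1) until reaching (x=5, y=3):
  Distance 0: (x=4, y=1)
  Distance 1: (x=4, y=0), (x=5, y=1)
  Distance 2: (x=5, y=0), (x=5, y=2)
  Distance 3: (x=5, y=3)  <- goal reached here
One shortest path (3 moves): (x=4, y=1) -> (x=5, y=1) -> (x=5, y=2) -> (x=5, y=3)

Answer: Shortest path length: 3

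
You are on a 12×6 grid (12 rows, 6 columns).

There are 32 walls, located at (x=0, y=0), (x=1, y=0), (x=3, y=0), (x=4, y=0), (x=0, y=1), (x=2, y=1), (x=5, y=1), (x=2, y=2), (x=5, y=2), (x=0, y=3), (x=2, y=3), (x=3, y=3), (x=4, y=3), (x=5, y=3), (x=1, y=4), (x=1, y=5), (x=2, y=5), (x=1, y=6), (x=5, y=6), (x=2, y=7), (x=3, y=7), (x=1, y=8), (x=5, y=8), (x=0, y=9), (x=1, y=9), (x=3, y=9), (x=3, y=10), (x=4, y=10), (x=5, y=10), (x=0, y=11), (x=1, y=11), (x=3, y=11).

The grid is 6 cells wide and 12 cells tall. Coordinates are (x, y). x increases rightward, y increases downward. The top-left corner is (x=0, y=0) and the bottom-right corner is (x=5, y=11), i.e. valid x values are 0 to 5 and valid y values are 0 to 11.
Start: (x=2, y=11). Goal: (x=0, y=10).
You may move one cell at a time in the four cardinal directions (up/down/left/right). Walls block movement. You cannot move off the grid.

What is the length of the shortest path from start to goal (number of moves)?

Answer: Shortest path length: 3

Derivation:
BFS from (x=2, y=11) until reaching (x=0, y=10):
  Distance 0: (x=2, y=11)
  Distance 1: (x=2, y=10)
  Distance 2: (x=2, y=9), (x=1, y=10)
  Distance 3: (x=2, y=8), (x=0, y=10)  <- goal reached here
One shortest path (3 moves): (x=2, y=11) -> (x=2, y=10) -> (x=1, y=10) -> (x=0, y=10)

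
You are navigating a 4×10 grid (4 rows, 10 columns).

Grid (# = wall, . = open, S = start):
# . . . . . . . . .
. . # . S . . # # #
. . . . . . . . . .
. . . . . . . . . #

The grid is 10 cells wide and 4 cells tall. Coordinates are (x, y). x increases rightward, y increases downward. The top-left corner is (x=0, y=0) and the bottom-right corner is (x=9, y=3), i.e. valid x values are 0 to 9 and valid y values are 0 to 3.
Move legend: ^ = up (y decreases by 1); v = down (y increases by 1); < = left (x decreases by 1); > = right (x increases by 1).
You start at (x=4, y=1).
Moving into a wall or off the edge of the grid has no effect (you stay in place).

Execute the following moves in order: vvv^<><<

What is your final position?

Answer: Final position: (x=2, y=2)

Derivation:
Start: (x=4, y=1)
  v (down): (x=4, y=1) -> (x=4, y=2)
  v (down): (x=4, y=2) -> (x=4, y=3)
  v (down): blocked, stay at (x=4, y=3)
  ^ (up): (x=4, y=3) -> (x=4, y=2)
  < (left): (x=4, y=2) -> (x=3, y=2)
  > (right): (x=3, y=2) -> (x=4, y=2)
  < (left): (x=4, y=2) -> (x=3, y=2)
  < (left): (x=3, y=2) -> (x=2, y=2)
Final: (x=2, y=2)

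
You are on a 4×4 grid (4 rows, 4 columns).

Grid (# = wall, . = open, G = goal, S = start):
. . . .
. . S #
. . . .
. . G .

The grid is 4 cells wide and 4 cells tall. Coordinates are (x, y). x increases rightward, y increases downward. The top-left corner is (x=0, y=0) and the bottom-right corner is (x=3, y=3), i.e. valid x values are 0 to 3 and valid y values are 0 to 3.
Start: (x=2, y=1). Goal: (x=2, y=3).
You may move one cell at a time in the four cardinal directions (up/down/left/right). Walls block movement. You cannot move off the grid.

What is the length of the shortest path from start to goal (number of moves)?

BFS from (x=2, y=1) until reaching (x=2, y=3):
  Distance 0: (x=2, y=1)
  Distance 1: (x=2, y=0), (x=1, y=1), (x=2, y=2)
  Distance 2: (x=1, y=0), (x=3, y=0), (x=0, y=1), (x=1, y=2), (x=3, y=2), (x=2, y=3)  <- goal reached here
One shortest path (2 moves): (x=2, y=1) -> (x=2, y=2) -> (x=2, y=3)

Answer: Shortest path length: 2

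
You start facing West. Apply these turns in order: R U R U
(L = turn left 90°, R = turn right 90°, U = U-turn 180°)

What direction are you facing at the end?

Start: West
  R (right (90° clockwise)) -> North
  U (U-turn (180°)) -> South
  R (right (90° clockwise)) -> West
  U (U-turn (180°)) -> East
Final: East

Answer: Final heading: East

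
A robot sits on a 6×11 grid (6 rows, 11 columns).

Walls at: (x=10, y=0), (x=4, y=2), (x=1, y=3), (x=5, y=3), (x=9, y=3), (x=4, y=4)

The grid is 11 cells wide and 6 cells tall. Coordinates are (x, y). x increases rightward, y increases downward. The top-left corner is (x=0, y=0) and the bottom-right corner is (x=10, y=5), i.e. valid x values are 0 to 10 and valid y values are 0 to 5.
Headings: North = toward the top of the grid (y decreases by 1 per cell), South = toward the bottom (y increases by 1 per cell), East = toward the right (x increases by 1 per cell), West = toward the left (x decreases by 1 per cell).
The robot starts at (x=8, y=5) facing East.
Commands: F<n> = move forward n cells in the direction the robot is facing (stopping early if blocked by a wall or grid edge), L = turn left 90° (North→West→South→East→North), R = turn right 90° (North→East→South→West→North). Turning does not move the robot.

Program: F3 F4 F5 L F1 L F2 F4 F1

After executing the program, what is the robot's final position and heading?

Start: (x=8, y=5), facing East
  F3: move forward 2/3 (blocked), now at (x=10, y=5)
  F4: move forward 0/4 (blocked), now at (x=10, y=5)
  F5: move forward 0/5 (blocked), now at (x=10, y=5)
  L: turn left, now facing North
  F1: move forward 1, now at (x=10, y=4)
  L: turn left, now facing West
  F2: move forward 2, now at (x=8, y=4)
  F4: move forward 3/4 (blocked), now at (x=5, y=4)
  F1: move forward 0/1 (blocked), now at (x=5, y=4)
Final: (x=5, y=4), facing West

Answer: Final position: (x=5, y=4), facing West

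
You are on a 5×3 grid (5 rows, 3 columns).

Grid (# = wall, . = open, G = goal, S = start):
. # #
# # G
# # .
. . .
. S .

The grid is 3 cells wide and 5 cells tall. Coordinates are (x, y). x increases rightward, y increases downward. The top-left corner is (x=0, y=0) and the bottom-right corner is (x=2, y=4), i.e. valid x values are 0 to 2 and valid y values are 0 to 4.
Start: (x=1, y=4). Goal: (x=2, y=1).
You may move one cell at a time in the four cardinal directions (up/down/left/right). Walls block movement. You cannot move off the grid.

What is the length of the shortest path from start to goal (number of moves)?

BFS from (x=1, y=4) until reaching (x=2, y=1):
  Distance 0: (x=1, y=4)
  Distance 1: (x=1, y=3), (x=0, y=4), (x=2, y=4)
  Distance 2: (x=0, y=3), (x=2, y=3)
  Distance 3: (x=2, y=2)
  Distance 4: (x=2, y=1)  <- goal reached here
One shortest path (4 moves): (x=1, y=4) -> (x=2, y=4) -> (x=2, y=3) -> (x=2, y=2) -> (x=2, y=1)

Answer: Shortest path length: 4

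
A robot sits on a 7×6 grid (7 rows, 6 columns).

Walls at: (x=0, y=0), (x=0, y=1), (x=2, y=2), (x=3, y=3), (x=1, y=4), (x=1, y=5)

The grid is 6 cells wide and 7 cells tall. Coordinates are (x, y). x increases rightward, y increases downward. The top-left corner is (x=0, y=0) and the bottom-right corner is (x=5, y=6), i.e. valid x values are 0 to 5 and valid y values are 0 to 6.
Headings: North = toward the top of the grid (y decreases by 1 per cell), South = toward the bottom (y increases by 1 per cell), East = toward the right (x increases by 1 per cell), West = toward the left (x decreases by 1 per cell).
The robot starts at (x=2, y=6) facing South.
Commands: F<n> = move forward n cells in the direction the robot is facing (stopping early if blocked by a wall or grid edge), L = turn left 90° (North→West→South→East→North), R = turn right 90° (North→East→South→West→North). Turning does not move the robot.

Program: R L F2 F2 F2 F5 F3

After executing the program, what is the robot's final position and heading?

Answer: Final position: (x=2, y=6), facing South

Derivation:
Start: (x=2, y=6), facing South
  R: turn right, now facing West
  L: turn left, now facing South
  [×3]F2: move forward 0/2 (blocked), now at (x=2, y=6)
  F5: move forward 0/5 (blocked), now at (x=2, y=6)
  F3: move forward 0/3 (blocked), now at (x=2, y=6)
Final: (x=2, y=6), facing South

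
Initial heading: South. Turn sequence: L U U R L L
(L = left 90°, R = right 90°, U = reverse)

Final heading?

Answer: Final heading: North

Derivation:
Start: South
  L (left (90° counter-clockwise)) -> East
  U (U-turn (180°)) -> West
  U (U-turn (180°)) -> East
  R (right (90° clockwise)) -> South
  L (left (90° counter-clockwise)) -> East
  L (left (90° counter-clockwise)) -> North
Final: North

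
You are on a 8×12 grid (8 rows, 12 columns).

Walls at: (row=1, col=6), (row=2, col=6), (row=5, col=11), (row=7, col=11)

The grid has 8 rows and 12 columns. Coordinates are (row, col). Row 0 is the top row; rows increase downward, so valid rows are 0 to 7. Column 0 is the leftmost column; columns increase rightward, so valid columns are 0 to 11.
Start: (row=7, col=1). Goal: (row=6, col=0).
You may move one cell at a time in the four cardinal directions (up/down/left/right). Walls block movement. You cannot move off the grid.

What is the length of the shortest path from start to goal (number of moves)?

Answer: Shortest path length: 2

Derivation:
BFS from (row=7, col=1) until reaching (row=6, col=0):
  Distance 0: (row=7, col=1)
  Distance 1: (row=6, col=1), (row=7, col=0), (row=7, col=2)
  Distance 2: (row=5, col=1), (row=6, col=0), (row=6, col=2), (row=7, col=3)  <- goal reached here
One shortest path (2 moves): (row=7, col=1) -> (row=7, col=0) -> (row=6, col=0)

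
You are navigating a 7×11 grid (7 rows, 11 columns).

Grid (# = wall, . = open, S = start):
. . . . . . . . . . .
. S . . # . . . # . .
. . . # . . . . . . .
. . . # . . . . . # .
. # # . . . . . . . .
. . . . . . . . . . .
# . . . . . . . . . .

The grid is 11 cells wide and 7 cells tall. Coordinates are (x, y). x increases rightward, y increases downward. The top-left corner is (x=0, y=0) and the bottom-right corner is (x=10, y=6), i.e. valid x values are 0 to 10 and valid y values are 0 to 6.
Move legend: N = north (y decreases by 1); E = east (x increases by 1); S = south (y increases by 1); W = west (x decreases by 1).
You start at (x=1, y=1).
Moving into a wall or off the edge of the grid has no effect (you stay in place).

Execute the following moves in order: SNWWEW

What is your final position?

Start: (x=1, y=1)
  S (south): (x=1, y=1) -> (x=1, y=2)
  N (north): (x=1, y=2) -> (x=1, y=1)
  W (west): (x=1, y=1) -> (x=0, y=1)
  W (west): blocked, stay at (x=0, y=1)
  E (east): (x=0, y=1) -> (x=1, y=1)
  W (west): (x=1, y=1) -> (x=0, y=1)
Final: (x=0, y=1)

Answer: Final position: (x=0, y=1)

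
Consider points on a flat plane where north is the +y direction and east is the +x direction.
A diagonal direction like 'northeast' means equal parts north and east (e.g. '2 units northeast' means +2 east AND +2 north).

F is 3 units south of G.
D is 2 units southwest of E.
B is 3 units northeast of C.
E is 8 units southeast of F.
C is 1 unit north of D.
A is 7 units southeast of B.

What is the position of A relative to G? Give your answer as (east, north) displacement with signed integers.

Answer: A is at (east=16, north=-16) relative to G.

Derivation:
Place G at the origin (east=0, north=0).
  F is 3 units south of G: delta (east=+0, north=-3); F at (east=0, north=-3).
  E is 8 units southeast of F: delta (east=+8, north=-8); E at (east=8, north=-11).
  D is 2 units southwest of E: delta (east=-2, north=-2); D at (east=6, north=-13).
  C is 1 unit north of D: delta (east=+0, north=+1); C at (east=6, north=-12).
  B is 3 units northeast of C: delta (east=+3, north=+3); B at (east=9, north=-9).
  A is 7 units southeast of B: delta (east=+7, north=-7); A at (east=16, north=-16).
Therefore A relative to G: (east=16, north=-16).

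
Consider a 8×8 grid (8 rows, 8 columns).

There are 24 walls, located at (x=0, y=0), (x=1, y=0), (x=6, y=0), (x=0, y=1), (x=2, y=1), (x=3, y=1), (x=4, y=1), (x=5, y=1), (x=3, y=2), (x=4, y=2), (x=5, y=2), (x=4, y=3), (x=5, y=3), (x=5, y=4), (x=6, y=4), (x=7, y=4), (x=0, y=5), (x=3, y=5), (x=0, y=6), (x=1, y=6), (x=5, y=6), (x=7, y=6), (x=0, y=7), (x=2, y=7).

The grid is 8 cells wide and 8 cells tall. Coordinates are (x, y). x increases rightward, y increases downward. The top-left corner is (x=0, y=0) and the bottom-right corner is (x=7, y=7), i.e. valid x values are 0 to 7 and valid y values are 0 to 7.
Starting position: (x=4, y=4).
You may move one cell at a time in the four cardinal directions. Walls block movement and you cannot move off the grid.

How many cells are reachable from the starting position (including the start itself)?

Answer: Reachable cells: 28

Derivation:
BFS flood-fill from (x=4, y=4):
  Distance 0: (x=4, y=4)
  Distance 1: (x=3, y=4), (x=4, y=5)
  Distance 2: (x=3, y=3), (x=2, y=4), (x=5, y=5), (x=4, y=6)
  Distance 3: (x=2, y=3), (x=1, y=4), (x=2, y=5), (x=6, y=5), (x=3, y=6), (x=4, y=7)
  Distance 4: (x=2, y=2), (x=1, y=3), (x=0, y=4), (x=1, y=5), (x=7, y=5), (x=2, y=6), (x=6, y=6), (x=3, y=7), (x=5, y=7)
  Distance 5: (x=1, y=2), (x=0, y=3), (x=6, y=7)
  Distance 6: (x=1, y=1), (x=0, y=2), (x=7, y=7)
Total reachable: 28 (grid has 40 open cells total)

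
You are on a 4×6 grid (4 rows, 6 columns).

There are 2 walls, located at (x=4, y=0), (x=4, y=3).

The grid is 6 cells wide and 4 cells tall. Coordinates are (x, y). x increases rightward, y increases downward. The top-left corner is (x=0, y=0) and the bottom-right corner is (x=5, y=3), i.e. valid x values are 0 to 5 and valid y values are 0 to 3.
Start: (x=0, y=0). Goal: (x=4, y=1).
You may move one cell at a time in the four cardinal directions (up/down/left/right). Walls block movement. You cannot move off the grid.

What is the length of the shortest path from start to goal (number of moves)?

Answer: Shortest path length: 5

Derivation:
BFS from (x=0, y=0) until reaching (x=4, y=1):
  Distance 0: (x=0, y=0)
  Distance 1: (x=1, y=0), (x=0, y=1)
  Distance 2: (x=2, y=0), (x=1, y=1), (x=0, y=2)
  Distance 3: (x=3, y=0), (x=2, y=1), (x=1, y=2), (x=0, y=3)
  Distance 4: (x=3, y=1), (x=2, y=2), (x=1, y=3)
  Distance 5: (x=4, y=1), (x=3, y=2), (x=2, y=3)  <- goal reached here
One shortest path (5 moves): (x=0, y=0) -> (x=1, y=0) -> (x=2, y=0) -> (x=3, y=0) -> (x=3, y=1) -> (x=4, y=1)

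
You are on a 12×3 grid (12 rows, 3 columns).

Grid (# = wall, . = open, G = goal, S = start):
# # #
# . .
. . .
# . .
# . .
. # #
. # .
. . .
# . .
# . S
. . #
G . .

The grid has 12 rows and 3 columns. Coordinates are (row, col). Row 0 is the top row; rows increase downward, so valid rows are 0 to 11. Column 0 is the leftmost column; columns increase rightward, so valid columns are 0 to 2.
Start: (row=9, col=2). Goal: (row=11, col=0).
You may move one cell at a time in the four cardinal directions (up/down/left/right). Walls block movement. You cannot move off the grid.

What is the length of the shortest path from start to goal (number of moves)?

Answer: Shortest path length: 4

Derivation:
BFS from (row=9, col=2) until reaching (row=11, col=0):
  Distance 0: (row=9, col=2)
  Distance 1: (row=8, col=2), (row=9, col=1)
  Distance 2: (row=7, col=2), (row=8, col=1), (row=10, col=1)
  Distance 3: (row=6, col=2), (row=7, col=1), (row=10, col=0), (row=11, col=1)
  Distance 4: (row=7, col=0), (row=11, col=0), (row=11, col=2)  <- goal reached here
One shortest path (4 moves): (row=9, col=2) -> (row=9, col=1) -> (row=10, col=1) -> (row=10, col=0) -> (row=11, col=0)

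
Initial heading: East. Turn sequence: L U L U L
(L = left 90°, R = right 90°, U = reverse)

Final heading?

Answer: Final heading: South

Derivation:
Start: East
  L (left (90° counter-clockwise)) -> North
  U (U-turn (180°)) -> South
  L (left (90° counter-clockwise)) -> East
  U (U-turn (180°)) -> West
  L (left (90° counter-clockwise)) -> South
Final: South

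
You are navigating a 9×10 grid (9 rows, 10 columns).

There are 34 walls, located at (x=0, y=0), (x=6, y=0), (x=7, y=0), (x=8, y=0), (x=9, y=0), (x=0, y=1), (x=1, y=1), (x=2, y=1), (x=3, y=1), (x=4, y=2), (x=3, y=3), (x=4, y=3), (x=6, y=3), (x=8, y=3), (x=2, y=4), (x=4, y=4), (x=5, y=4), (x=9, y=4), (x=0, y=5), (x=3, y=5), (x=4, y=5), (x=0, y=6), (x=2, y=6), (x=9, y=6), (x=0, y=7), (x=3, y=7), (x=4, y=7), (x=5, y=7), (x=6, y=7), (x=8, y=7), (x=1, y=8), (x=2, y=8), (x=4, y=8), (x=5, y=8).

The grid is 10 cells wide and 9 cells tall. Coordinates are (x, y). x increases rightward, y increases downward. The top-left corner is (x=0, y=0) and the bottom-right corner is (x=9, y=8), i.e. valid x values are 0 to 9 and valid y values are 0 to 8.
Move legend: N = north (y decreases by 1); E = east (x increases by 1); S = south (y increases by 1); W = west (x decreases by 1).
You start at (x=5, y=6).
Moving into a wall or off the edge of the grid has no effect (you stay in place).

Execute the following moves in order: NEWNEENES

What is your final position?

Answer: Final position: (x=8, y=5)

Derivation:
Start: (x=5, y=6)
  N (north): (x=5, y=6) -> (x=5, y=5)
  E (east): (x=5, y=5) -> (x=6, y=5)
  W (west): (x=6, y=5) -> (x=5, y=5)
  N (north): blocked, stay at (x=5, y=5)
  E (east): (x=5, y=5) -> (x=6, y=5)
  E (east): (x=6, y=5) -> (x=7, y=5)
  N (north): (x=7, y=5) -> (x=7, y=4)
  E (east): (x=7, y=4) -> (x=8, y=4)
  S (south): (x=8, y=4) -> (x=8, y=5)
Final: (x=8, y=5)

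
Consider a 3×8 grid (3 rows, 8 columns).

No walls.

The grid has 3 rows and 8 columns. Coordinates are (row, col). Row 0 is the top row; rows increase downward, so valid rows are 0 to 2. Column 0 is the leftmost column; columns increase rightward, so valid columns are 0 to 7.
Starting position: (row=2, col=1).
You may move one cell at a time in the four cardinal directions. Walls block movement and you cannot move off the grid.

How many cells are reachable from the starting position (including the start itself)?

Answer: Reachable cells: 24

Derivation:
BFS flood-fill from (row=2, col=1):
  Distance 0: (row=2, col=1)
  Distance 1: (row=1, col=1), (row=2, col=0), (row=2, col=2)
  Distance 2: (row=0, col=1), (row=1, col=0), (row=1, col=2), (row=2, col=3)
  Distance 3: (row=0, col=0), (row=0, col=2), (row=1, col=3), (row=2, col=4)
  Distance 4: (row=0, col=3), (row=1, col=4), (row=2, col=5)
  Distance 5: (row=0, col=4), (row=1, col=5), (row=2, col=6)
  Distance 6: (row=0, col=5), (row=1, col=6), (row=2, col=7)
  Distance 7: (row=0, col=6), (row=1, col=7)
  Distance 8: (row=0, col=7)
Total reachable: 24 (grid has 24 open cells total)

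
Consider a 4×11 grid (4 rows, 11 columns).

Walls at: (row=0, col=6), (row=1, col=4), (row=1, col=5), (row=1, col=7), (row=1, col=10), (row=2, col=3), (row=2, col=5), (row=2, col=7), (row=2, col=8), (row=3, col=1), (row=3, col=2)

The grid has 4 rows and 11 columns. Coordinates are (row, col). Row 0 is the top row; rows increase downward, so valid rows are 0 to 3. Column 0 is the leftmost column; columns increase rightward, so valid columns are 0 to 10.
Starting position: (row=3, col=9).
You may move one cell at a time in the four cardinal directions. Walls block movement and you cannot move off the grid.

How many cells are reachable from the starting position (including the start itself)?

Answer: Reachable cells: 19

Derivation:
BFS flood-fill from (row=3, col=9):
  Distance 0: (row=3, col=9)
  Distance 1: (row=2, col=9), (row=3, col=8), (row=3, col=10)
  Distance 2: (row=1, col=9), (row=2, col=10), (row=3, col=7)
  Distance 3: (row=0, col=9), (row=1, col=8), (row=3, col=6)
  Distance 4: (row=0, col=8), (row=0, col=10), (row=2, col=6), (row=3, col=5)
  Distance 5: (row=0, col=7), (row=1, col=6), (row=3, col=4)
  Distance 6: (row=2, col=4), (row=3, col=3)
Total reachable: 19 (grid has 33 open cells total)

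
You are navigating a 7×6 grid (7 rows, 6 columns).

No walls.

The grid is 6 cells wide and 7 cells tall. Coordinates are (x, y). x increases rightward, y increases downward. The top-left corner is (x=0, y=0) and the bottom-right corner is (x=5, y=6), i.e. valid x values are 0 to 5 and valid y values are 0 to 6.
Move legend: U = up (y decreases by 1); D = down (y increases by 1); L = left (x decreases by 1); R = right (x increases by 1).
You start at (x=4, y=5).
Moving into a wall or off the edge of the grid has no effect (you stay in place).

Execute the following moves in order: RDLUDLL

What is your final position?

Start: (x=4, y=5)
  R (right): (x=4, y=5) -> (x=5, y=5)
  D (down): (x=5, y=5) -> (x=5, y=6)
  L (left): (x=5, y=6) -> (x=4, y=6)
  U (up): (x=4, y=6) -> (x=4, y=5)
  D (down): (x=4, y=5) -> (x=4, y=6)
  L (left): (x=4, y=6) -> (x=3, y=6)
  L (left): (x=3, y=6) -> (x=2, y=6)
Final: (x=2, y=6)

Answer: Final position: (x=2, y=6)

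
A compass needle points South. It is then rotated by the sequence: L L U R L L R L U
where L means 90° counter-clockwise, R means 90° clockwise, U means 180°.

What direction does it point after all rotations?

Answer: Final heading: West

Derivation:
Start: South
  L (left (90° counter-clockwise)) -> East
  L (left (90° counter-clockwise)) -> North
  U (U-turn (180°)) -> South
  R (right (90° clockwise)) -> West
  L (left (90° counter-clockwise)) -> South
  L (left (90° counter-clockwise)) -> East
  R (right (90° clockwise)) -> South
  L (left (90° counter-clockwise)) -> East
  U (U-turn (180°)) -> West
Final: West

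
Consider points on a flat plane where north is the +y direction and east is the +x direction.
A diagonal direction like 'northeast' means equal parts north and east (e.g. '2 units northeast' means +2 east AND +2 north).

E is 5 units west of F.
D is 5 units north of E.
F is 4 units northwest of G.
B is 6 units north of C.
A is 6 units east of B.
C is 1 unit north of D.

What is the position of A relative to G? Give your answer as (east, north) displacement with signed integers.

Answer: A is at (east=-3, north=16) relative to G.

Derivation:
Place G at the origin (east=0, north=0).
  F is 4 units northwest of G: delta (east=-4, north=+4); F at (east=-4, north=4).
  E is 5 units west of F: delta (east=-5, north=+0); E at (east=-9, north=4).
  D is 5 units north of E: delta (east=+0, north=+5); D at (east=-9, north=9).
  C is 1 unit north of D: delta (east=+0, north=+1); C at (east=-9, north=10).
  B is 6 units north of C: delta (east=+0, north=+6); B at (east=-9, north=16).
  A is 6 units east of B: delta (east=+6, north=+0); A at (east=-3, north=16).
Therefore A relative to G: (east=-3, north=16).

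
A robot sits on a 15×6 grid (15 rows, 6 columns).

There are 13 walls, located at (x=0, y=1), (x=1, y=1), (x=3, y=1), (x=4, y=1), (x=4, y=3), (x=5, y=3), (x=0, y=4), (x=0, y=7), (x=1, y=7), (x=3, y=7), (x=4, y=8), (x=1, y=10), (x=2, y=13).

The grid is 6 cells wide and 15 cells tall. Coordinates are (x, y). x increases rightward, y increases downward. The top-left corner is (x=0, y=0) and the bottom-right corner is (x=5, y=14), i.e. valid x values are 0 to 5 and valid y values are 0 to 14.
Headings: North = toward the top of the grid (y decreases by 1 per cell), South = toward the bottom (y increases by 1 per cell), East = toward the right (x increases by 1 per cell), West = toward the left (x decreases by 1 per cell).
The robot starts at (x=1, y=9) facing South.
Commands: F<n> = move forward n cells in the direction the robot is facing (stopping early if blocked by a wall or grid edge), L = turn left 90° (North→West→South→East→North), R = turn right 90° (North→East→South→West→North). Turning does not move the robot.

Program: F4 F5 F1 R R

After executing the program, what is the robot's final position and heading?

Start: (x=1, y=9), facing South
  F4: move forward 0/4 (blocked), now at (x=1, y=9)
  F5: move forward 0/5 (blocked), now at (x=1, y=9)
  F1: move forward 0/1 (blocked), now at (x=1, y=9)
  R: turn right, now facing West
  R: turn right, now facing North
Final: (x=1, y=9), facing North

Answer: Final position: (x=1, y=9), facing North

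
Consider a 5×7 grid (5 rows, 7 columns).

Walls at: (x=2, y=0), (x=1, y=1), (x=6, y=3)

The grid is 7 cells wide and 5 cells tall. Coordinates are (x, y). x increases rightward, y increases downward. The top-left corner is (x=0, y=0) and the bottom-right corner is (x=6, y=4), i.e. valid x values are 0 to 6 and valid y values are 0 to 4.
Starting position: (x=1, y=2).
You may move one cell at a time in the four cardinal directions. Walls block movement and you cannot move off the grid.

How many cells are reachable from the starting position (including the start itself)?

Answer: Reachable cells: 32

Derivation:
BFS flood-fill from (x=1, y=2):
  Distance 0: (x=1, y=2)
  Distance 1: (x=0, y=2), (x=2, y=2), (x=1, y=3)
  Distance 2: (x=0, y=1), (x=2, y=1), (x=3, y=2), (x=0, y=3), (x=2, y=3), (x=1, y=4)
  Distance 3: (x=0, y=0), (x=3, y=1), (x=4, y=2), (x=3, y=3), (x=0, y=4), (x=2, y=4)
  Distance 4: (x=1, y=0), (x=3, y=0), (x=4, y=1), (x=5, y=2), (x=4, y=3), (x=3, y=4)
  Distance 5: (x=4, y=0), (x=5, y=1), (x=6, y=2), (x=5, y=3), (x=4, y=4)
  Distance 6: (x=5, y=0), (x=6, y=1), (x=5, y=4)
  Distance 7: (x=6, y=0), (x=6, y=4)
Total reachable: 32 (grid has 32 open cells total)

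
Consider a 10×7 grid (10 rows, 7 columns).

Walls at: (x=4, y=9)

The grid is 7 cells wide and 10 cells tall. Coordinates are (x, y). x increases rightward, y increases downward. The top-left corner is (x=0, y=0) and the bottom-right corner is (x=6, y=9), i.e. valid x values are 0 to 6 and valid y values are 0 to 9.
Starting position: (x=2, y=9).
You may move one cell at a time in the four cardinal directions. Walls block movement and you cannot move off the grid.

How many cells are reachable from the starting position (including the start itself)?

Answer: Reachable cells: 69

Derivation:
BFS flood-fill from (x=2, y=9):
  Distance 0: (x=2, y=9)
  Distance 1: (x=2, y=8), (x=1, y=9), (x=3, y=9)
  Distance 2: (x=2, y=7), (x=1, y=8), (x=3, y=8), (x=0, y=9)
  Distance 3: (x=2, y=6), (x=1, y=7), (x=3, y=7), (x=0, y=8), (x=4, y=8)
  Distance 4: (x=2, y=5), (x=1, y=6), (x=3, y=6), (x=0, y=7), (x=4, y=7), (x=5, y=8)
  Distance 5: (x=2, y=4), (x=1, y=5), (x=3, y=5), (x=0, y=6), (x=4, y=6), (x=5, y=7), (x=6, y=8), (x=5, y=9)
  Distance 6: (x=2, y=3), (x=1, y=4), (x=3, y=4), (x=0, y=5), (x=4, y=5), (x=5, y=6), (x=6, y=7), (x=6, y=9)
  Distance 7: (x=2, y=2), (x=1, y=3), (x=3, y=3), (x=0, y=4), (x=4, y=4), (x=5, y=5), (x=6, y=6)
  Distance 8: (x=2, y=1), (x=1, y=2), (x=3, y=2), (x=0, y=3), (x=4, y=3), (x=5, y=4), (x=6, y=5)
  Distance 9: (x=2, y=0), (x=1, y=1), (x=3, y=1), (x=0, y=2), (x=4, y=2), (x=5, y=3), (x=6, y=4)
  Distance 10: (x=1, y=0), (x=3, y=0), (x=0, y=1), (x=4, y=1), (x=5, y=2), (x=6, y=3)
  Distance 11: (x=0, y=0), (x=4, y=0), (x=5, y=1), (x=6, y=2)
  Distance 12: (x=5, y=0), (x=6, y=1)
  Distance 13: (x=6, y=0)
Total reachable: 69 (grid has 69 open cells total)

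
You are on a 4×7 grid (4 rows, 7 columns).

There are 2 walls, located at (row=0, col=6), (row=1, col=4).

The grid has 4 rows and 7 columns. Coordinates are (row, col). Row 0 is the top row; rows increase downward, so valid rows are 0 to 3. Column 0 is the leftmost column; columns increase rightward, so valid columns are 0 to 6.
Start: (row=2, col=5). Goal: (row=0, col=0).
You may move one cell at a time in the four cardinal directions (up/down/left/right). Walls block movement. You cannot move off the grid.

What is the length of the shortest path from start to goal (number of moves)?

Answer: Shortest path length: 7

Derivation:
BFS from (row=2, col=5) until reaching (row=0, col=0):
  Distance 0: (row=2, col=5)
  Distance 1: (row=1, col=5), (row=2, col=4), (row=2, col=6), (row=3, col=5)
  Distance 2: (row=0, col=5), (row=1, col=6), (row=2, col=3), (row=3, col=4), (row=3, col=6)
  Distance 3: (row=0, col=4), (row=1, col=3), (row=2, col=2), (row=3, col=3)
  Distance 4: (row=0, col=3), (row=1, col=2), (row=2, col=1), (row=3, col=2)
  Distance 5: (row=0, col=2), (row=1, col=1), (row=2, col=0), (row=3, col=1)
  Distance 6: (row=0, col=1), (row=1, col=0), (row=3, col=0)
  Distance 7: (row=0, col=0)  <- goal reached here
One shortest path (7 moves): (row=2, col=5) -> (row=2, col=4) -> (row=2, col=3) -> (row=2, col=2) -> (row=2, col=1) -> (row=2, col=0) -> (row=1, col=0) -> (row=0, col=0)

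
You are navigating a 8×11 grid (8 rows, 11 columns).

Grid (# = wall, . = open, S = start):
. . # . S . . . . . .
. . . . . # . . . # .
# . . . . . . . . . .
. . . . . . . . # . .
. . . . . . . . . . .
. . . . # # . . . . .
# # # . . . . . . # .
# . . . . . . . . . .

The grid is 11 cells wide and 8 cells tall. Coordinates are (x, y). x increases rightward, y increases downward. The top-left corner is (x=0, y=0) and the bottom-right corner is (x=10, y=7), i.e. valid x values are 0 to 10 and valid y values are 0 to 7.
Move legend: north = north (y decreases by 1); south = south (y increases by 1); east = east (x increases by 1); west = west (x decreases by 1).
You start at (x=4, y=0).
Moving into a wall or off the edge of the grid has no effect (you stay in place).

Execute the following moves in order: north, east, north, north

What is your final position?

Start: (x=4, y=0)
  north (north): blocked, stay at (x=4, y=0)
  east (east): (x=4, y=0) -> (x=5, y=0)
  north (north): blocked, stay at (x=5, y=0)
  north (north): blocked, stay at (x=5, y=0)
Final: (x=5, y=0)

Answer: Final position: (x=5, y=0)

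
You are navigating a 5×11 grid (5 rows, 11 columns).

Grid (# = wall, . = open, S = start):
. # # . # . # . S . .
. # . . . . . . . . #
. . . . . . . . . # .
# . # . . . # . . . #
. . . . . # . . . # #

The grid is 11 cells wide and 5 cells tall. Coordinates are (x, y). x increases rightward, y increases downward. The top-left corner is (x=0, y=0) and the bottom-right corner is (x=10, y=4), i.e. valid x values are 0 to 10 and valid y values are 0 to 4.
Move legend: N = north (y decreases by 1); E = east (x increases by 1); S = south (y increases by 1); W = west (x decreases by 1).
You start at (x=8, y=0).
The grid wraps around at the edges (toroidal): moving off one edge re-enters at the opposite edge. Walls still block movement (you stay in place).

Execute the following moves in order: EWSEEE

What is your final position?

Answer: Final position: (x=9, y=1)

Derivation:
Start: (x=8, y=0)
  E (east): (x=8, y=0) -> (x=9, y=0)
  W (west): (x=9, y=0) -> (x=8, y=0)
  S (south): (x=8, y=0) -> (x=8, y=1)
  E (east): (x=8, y=1) -> (x=9, y=1)
  E (east): blocked, stay at (x=9, y=1)
  E (east): blocked, stay at (x=9, y=1)
Final: (x=9, y=1)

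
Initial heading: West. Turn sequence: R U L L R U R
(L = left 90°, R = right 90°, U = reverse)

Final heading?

Answer: Final heading: North

Derivation:
Start: West
  R (right (90° clockwise)) -> North
  U (U-turn (180°)) -> South
  L (left (90° counter-clockwise)) -> East
  L (left (90° counter-clockwise)) -> North
  R (right (90° clockwise)) -> East
  U (U-turn (180°)) -> West
  R (right (90° clockwise)) -> North
Final: North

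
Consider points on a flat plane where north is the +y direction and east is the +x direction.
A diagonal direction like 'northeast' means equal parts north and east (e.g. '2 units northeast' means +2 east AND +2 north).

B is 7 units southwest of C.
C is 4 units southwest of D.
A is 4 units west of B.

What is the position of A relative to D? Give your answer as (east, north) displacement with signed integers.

Answer: A is at (east=-15, north=-11) relative to D.

Derivation:
Place D at the origin (east=0, north=0).
  C is 4 units southwest of D: delta (east=-4, north=-4); C at (east=-4, north=-4).
  B is 7 units southwest of C: delta (east=-7, north=-7); B at (east=-11, north=-11).
  A is 4 units west of B: delta (east=-4, north=+0); A at (east=-15, north=-11).
Therefore A relative to D: (east=-15, north=-11).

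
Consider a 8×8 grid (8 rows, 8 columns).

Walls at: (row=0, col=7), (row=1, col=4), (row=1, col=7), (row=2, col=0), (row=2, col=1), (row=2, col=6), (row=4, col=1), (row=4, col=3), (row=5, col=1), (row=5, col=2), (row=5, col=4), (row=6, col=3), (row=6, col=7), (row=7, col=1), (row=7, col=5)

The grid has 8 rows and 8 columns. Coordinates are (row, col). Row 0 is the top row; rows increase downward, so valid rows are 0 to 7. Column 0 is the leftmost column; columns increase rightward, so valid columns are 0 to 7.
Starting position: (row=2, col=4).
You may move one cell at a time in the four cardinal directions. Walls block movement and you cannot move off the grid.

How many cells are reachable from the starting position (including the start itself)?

BFS flood-fill from (row=2, col=4):
  Distance 0: (row=2, col=4)
  Distance 1: (row=2, col=3), (row=2, col=5), (row=3, col=4)
  Distance 2: (row=1, col=3), (row=1, col=5), (row=2, col=2), (row=3, col=3), (row=3, col=5), (row=4, col=4)
  Distance 3: (row=0, col=3), (row=0, col=5), (row=1, col=2), (row=1, col=6), (row=3, col=2), (row=3, col=6), (row=4, col=5)
  Distance 4: (row=0, col=2), (row=0, col=4), (row=0, col=6), (row=1, col=1), (row=3, col=1), (row=3, col=7), (row=4, col=2), (row=4, col=6), (row=5, col=5)
  Distance 5: (row=0, col=1), (row=1, col=0), (row=2, col=7), (row=3, col=0), (row=4, col=7), (row=5, col=6), (row=6, col=5)
  Distance 6: (row=0, col=0), (row=4, col=0), (row=5, col=7), (row=6, col=4), (row=6, col=6)
  Distance 7: (row=5, col=0), (row=7, col=4), (row=7, col=6)
  Distance 8: (row=6, col=0), (row=7, col=3), (row=7, col=7)
  Distance 9: (row=6, col=1), (row=7, col=0), (row=7, col=2)
  Distance 10: (row=6, col=2)
Total reachable: 48 (grid has 49 open cells total)

Answer: Reachable cells: 48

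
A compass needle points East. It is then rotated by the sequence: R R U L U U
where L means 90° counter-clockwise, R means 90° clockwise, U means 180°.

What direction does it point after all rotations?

Start: East
  R (right (90° clockwise)) -> South
  R (right (90° clockwise)) -> West
  U (U-turn (180°)) -> East
  L (left (90° counter-clockwise)) -> North
  U (U-turn (180°)) -> South
  U (U-turn (180°)) -> North
Final: North

Answer: Final heading: North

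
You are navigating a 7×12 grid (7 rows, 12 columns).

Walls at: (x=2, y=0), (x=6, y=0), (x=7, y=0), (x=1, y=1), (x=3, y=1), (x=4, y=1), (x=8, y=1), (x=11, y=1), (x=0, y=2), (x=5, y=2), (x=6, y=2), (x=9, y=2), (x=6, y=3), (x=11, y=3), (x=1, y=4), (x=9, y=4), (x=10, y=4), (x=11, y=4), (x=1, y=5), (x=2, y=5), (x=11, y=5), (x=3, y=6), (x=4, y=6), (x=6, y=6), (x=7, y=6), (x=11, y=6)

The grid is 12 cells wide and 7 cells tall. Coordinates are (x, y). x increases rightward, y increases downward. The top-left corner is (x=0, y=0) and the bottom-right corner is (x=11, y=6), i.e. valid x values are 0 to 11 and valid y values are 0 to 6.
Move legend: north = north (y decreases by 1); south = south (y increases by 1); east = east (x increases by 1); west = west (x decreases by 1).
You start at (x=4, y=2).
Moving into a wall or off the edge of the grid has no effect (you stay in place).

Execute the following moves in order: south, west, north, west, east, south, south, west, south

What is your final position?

Start: (x=4, y=2)
  south (south): (x=4, y=2) -> (x=4, y=3)
  west (west): (x=4, y=3) -> (x=3, y=3)
  north (north): (x=3, y=3) -> (x=3, y=2)
  west (west): (x=3, y=2) -> (x=2, y=2)
  east (east): (x=2, y=2) -> (x=3, y=2)
  south (south): (x=3, y=2) -> (x=3, y=3)
  south (south): (x=3, y=3) -> (x=3, y=4)
  west (west): (x=3, y=4) -> (x=2, y=4)
  south (south): blocked, stay at (x=2, y=4)
Final: (x=2, y=4)

Answer: Final position: (x=2, y=4)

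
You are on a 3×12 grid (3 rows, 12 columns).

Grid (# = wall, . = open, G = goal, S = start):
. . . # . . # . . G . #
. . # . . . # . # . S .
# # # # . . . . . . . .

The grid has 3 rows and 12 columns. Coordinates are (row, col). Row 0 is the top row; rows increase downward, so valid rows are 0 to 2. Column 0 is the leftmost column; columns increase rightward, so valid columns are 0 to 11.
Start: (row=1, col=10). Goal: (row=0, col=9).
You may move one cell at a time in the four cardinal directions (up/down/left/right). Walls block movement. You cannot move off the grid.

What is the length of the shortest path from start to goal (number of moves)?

Answer: Shortest path length: 2

Derivation:
BFS from (row=1, col=10) until reaching (row=0, col=9):
  Distance 0: (row=1, col=10)
  Distance 1: (row=0, col=10), (row=1, col=9), (row=1, col=11), (row=2, col=10)
  Distance 2: (row=0, col=9), (row=2, col=9), (row=2, col=11)  <- goal reached here
One shortest path (2 moves): (row=1, col=10) -> (row=1, col=9) -> (row=0, col=9)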